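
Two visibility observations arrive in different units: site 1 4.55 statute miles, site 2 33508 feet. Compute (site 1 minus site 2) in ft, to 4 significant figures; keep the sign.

-9484 ft

site 1: 4.55 SM = 24024.00 ft.
Difference: 24024.00 − 33508.00 = -9484 ft.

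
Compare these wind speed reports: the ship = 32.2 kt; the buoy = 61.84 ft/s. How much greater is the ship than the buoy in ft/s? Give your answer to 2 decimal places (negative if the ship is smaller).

-7.49 ft/s

the ship: 32.2 kt = 54.3475 ft/s.
Difference: 54.3475 − 61.8400 = -7.49 ft/s.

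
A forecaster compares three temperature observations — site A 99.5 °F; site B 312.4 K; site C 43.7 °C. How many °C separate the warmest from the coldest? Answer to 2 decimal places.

6.20 °C

site A: 99.5 °F = 37.500 °C.
site B: 312.4 K = 39.250 °C.
Spread: 43.700 − 37.500 = 6.200 °C.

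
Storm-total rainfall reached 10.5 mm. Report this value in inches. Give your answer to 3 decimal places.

1 mm = 0.0393701 in, so 10.5 × 0.0393701 = 0.413 in.

0.413 in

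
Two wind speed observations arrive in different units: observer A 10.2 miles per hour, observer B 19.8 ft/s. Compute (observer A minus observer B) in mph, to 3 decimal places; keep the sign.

observer B: 19.8 ft/s = 13.50000 mph.
Difference: 10.20000 − 13.50000 = -3.300 mph.

-3.300 mph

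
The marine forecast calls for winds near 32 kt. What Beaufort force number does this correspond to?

32 kt lies in the Beaufort 7 band (near gale, 28–33 kt).

Beaufort force 7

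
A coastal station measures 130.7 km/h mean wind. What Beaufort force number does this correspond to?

Beaufort force 12

130.7 km/h = 36.3 m/s, which is Beaufort 12 (hurricane force, ≥32.7 m/s).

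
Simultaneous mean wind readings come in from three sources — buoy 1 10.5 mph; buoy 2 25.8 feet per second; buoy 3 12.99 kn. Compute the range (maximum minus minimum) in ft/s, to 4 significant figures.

10.40 ft/s

buoy 1: 10.5 mph = 15.4000 ft/s.
buoy 3: 12.99 kt = 21.9247 ft/s.
Spread: 25.8000 − 15.4000 = 10.40 ft/s.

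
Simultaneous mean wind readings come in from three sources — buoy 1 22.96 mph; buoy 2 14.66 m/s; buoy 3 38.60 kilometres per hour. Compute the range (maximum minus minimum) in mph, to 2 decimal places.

buoy 2: 14.66 m/s = 32.7935 mph.
buoy 3: 38.60 km/h = 23.9849 mph.
Spread: 32.7935 − 22.9600 = 9.83 mph.

9.83 mph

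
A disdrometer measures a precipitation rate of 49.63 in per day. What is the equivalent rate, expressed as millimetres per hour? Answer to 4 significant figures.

52.53 mm/hour

49.63 in/day × 25.4 mm/in × 0.0416667 day/hour = 52.53 mm/hour.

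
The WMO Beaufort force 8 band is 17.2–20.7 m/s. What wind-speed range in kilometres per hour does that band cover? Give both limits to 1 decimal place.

17.2–20.7 m/s × 3.6 = 61.9–74.5 km/h.

61.9 to 74.5 km/h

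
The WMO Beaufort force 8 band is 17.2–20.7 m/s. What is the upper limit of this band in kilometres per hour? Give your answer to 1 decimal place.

74.5 km/h

17.2–20.7 m/s × 3.6 = 61.9–74.5 km/h.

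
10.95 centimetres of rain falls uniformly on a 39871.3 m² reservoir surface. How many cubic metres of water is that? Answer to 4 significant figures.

Depth: 10.95 cm × 10 = 109.5 mm.
1 mm over 1 m² is 1 L, so volume = 109.5 × 39871.3 = 4365907.4 L = 4366 m³.

4366 cubic metres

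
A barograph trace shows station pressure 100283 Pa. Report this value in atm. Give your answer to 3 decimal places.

1 Pa = 9.86923e-06 atm, so 100283 × 9.86923e-06 = 0.990 atm.

0.990 atm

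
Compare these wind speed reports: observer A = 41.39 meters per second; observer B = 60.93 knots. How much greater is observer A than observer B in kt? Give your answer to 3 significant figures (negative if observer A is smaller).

19.5 kt

observer A: 41.39 m/s = 80.456 kt.
Difference: 80.456 − 60.930 = 19.5 kt.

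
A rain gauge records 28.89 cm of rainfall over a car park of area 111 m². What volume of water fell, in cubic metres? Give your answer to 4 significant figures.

32.07 cubic metres

Depth: 28.89 cm × 10 = 288.9 mm.
1 mm over 1 m² is 1 L, so volume = 288.9 × 111 = 32067.9 L = 32.07 m³.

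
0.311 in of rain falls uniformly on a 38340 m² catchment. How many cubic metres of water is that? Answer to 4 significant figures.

302.9 cubic metres

Depth: 0.311 in × 25.4 = 7.8994 mm.
1 mm over 1 m² is 1 L, so volume = 7.8994 × 38340 = 302863 L = 302.9 m³.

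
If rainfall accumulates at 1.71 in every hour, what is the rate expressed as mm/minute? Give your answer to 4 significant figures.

1.71 in/hour × 25.4 mm/in × 0.0166667 hour/minute = 0.7239 mm/minute.

0.7239 mm/minute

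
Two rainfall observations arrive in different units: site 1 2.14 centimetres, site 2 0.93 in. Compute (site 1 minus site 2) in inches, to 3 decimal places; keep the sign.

site 1: 2.14 cm = 0.84252 in.
Difference: 0.84252 − 0.93000 = -0.087 in.

-0.087 in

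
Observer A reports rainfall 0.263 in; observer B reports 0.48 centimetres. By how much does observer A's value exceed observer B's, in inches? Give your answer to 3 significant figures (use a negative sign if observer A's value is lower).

0.0740 in

observer B: 0.48 cm = 0.188976 in.
Difference: 0.263000 − 0.188976 = 0.0740 in.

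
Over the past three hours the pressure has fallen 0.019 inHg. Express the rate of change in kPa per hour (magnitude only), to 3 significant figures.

0.0214 kPa per hour

0.019 inHg / 3 h × 3.38639 kPa/inHg = 0.0214 kPa/h.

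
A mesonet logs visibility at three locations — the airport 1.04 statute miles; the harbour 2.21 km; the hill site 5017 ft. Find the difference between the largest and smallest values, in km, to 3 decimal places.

0.681 km

the airport: 1.04 SM = 1.67372 km.
the hill site: 5017 ft = 1.52918 km.
Spread: 2.21000 − 1.52918 = 0.681 km.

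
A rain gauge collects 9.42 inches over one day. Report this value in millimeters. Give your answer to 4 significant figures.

239.3 mm

1 in = 25.4 mm, so 9.42 × 25.4 = 239.3 mm.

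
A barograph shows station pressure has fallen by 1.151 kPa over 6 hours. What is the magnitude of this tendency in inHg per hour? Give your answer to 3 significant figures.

0.0566 inHg per hour

1.151 kPa / 6 h × 0.2953 inHg/kPa = 0.0566 inHg/h.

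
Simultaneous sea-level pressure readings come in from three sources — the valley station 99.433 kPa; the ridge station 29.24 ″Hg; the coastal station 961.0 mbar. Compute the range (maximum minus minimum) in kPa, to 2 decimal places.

the ridge station: 29.24 inHg = 99.0180 kPa.
the coastal station: 961.0 mb = 96.1000 kPa.
Spread: 99.4330 − 96.1000 = 3.33 kPa.

3.33 kPa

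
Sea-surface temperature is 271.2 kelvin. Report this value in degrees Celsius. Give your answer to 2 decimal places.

°C = 271.2 − 273.15 = -1.95 °C.

-1.95 °C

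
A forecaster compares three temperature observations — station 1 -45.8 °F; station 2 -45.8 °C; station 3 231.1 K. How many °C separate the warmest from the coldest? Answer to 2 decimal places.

3.75 °C

station 1: -45.8 °F = -43.222 °C.
station 3: 231.1 K = -42.050 °C.
Spread: (-42.050) − (-45.800) = 3.750 °C.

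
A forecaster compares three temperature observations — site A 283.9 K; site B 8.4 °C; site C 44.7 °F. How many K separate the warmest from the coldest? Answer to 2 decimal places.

3.69 K

site A: 283.9 K = 10.750 °C.
site C: 44.7 °F = 7.056 °C.
Spread: 10.750 − 7.056 = 3.694 °C.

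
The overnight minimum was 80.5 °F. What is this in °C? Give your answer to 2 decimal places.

26.94 °C

°C = (°F − 32) × 5/9 = (80.5 − 32) / 1.8 = 26.94 °C.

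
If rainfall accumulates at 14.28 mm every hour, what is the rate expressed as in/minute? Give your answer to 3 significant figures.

14.28 mm/hour × 0.0393701 in/mm × 0.0166667 hour/minute = 0.00937 in/minute.

0.00937 in/minute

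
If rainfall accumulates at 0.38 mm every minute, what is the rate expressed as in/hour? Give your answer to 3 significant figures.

0.38 mm/minute × 0.0393701 in/mm × 60 minute/hour = 0.898 in/hour.

0.898 in/hour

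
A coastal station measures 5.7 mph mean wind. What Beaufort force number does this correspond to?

5.7 mph = 2.5 m/s, which is Beaufort 2 (light breeze, 1.6–3.3 m/s).

Beaufort force 2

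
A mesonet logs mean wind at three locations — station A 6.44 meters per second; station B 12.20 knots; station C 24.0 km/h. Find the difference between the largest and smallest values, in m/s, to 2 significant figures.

0.39 m/s

station B: 12.20 kt = 6.2762 m/s.
station C: 24.0 km/h = 6.6667 m/s.
Spread: 6.6667 − 6.2762 = 0.39 m/s.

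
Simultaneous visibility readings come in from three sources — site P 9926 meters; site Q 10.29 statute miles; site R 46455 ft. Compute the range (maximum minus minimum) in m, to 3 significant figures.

6630 m

site Q: 10.29 SM = 16560.15 m.
site R: 46455 ft = 14159.48 m.
Spread: 16560.15 − 9926.00 = 6630 m.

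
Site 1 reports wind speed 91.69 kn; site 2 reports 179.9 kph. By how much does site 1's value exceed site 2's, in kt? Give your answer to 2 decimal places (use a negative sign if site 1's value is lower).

site 2: 179.9 km/h = 97.1382 kt.
Difference: 91.6900 − 97.1382 = -5.45 kt.

-5.45 kt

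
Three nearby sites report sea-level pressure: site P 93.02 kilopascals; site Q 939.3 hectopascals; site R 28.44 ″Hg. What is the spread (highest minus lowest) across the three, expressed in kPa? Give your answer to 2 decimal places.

3.29 kPa

site Q: 939.3 hPa = 93.9300 kPa.
site R: 28.44 inHg = 96.3089 kPa.
Spread: 96.3089 − 93.0200 = 3.29 kPa.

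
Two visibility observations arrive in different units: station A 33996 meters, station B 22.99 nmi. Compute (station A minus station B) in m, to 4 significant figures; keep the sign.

station B: 22.99 nmi = 42577.48 m.
Difference: 33996.00 − 42577.48 = -8581 m.

-8581 m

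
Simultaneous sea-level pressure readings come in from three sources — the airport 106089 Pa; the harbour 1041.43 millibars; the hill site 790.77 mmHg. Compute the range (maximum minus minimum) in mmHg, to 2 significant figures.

15 mmHg

the airport: 106089 Pa = 795.73 mmHg.
the harbour: 1041.43 mb = 781.14 mmHg.
Spread: 795.73 − 781.14 = 15 mmHg.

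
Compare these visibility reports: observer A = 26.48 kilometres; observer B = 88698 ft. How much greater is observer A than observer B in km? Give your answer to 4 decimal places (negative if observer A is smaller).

-0.5552 km

observer B: 88698 ft = 27.0351504 km.
Difference: 26.4800000 − 27.0351504 = -0.5552 km.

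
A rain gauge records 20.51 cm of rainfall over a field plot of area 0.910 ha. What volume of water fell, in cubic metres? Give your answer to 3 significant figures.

1870 cubic metres

Depth: 20.51 cm × 10 = 205.1 mm.
Area: 0.910 ha = 9100 m².
1 mm over 1 m² is 1 L, so volume = 205.1 × 9100 = 1866410 L = 1870 m³.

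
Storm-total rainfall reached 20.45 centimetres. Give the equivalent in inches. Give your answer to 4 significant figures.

1 cm = 0.393701 in, so 20.45 × 0.393701 = 8.051 in.

8.051 in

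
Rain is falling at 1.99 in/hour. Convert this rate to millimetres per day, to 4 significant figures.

1213 mm/day

1.99 in/hour × 25.4 mm/in × 24 hour/day = 1213 mm/day.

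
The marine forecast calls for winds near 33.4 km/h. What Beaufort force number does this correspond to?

33.4 km/h = 9.3 m/s, which is Beaufort 5 (fresh breeze, 8.0–10.7 m/s).

Beaufort force 5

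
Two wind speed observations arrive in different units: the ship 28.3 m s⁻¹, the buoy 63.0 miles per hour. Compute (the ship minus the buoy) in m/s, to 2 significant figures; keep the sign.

0.14 m/s

the buoy: 63.0 mph = 28.1635 m/s.
Difference: 28.3000 − 28.1635 = 0.14 m/s.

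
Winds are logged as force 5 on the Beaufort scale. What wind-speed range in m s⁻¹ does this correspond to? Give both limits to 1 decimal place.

8.0 to 10.7 m/s

Beaufort 5 (fresh breeze) spans 8.0–10.7 m/s.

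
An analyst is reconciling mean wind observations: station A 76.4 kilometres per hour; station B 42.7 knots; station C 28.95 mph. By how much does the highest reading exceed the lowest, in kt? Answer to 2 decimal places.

17.54 kt

station A: 76.4 km/h = 41.2527 kt.
station C: 28.95 mph = 25.1569 kt.
Spread: 42.7000 − 25.1569 = 17.54 kt.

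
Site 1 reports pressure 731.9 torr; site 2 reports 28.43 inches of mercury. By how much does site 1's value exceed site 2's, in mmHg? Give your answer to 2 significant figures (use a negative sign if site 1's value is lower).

9.8 mmHg

site 2: 28.43 inHg = 722.122 mmHg.
Difference: 731.900 − 722.122 = 9.8 mmHg.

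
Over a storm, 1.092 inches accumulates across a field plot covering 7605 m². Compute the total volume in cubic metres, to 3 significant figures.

211 cubic metres

Depth: 1.092 in × 25.4 = 27.7368 mm.
1 mm over 1 m² is 1 L, so volume = 27.7368 × 7605 = 210938.36 L = 211 m³.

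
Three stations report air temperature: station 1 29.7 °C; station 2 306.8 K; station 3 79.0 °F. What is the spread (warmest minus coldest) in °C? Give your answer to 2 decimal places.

station 2: 306.8 K = 33.650 °C.
station 3: 79.0 °F = 26.111 °C.
Spread: 33.650 − 26.111 = 7.539 °C.

7.54 °C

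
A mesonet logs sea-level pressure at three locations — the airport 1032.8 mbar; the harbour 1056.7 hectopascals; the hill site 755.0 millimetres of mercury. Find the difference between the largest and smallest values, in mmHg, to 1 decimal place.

the airport: 1032.8 mb = 774.664 mmHg.
the harbour: 1056.7 hPa = 792.590 mmHg.
Spread: 792.590 − 755.000 = 37.6 mmHg.

37.6 mmHg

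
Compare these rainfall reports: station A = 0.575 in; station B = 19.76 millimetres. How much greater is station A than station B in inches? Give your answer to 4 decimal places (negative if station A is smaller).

station B: 19.76 mm = 0.777953 in.
Difference: 0.575000 − 0.777953 = -0.2030 in.

-0.2030 in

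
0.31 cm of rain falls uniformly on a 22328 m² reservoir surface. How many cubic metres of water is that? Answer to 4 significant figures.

Depth: 0.31 cm × 10 = 3.1 mm.
1 mm over 1 m² is 1 L, so volume = 3.1 × 22328 = 69216.8 L = 69.22 m³.

69.22 cubic metres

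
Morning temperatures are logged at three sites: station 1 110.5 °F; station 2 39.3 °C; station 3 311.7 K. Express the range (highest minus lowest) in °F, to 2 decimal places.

9.11 °F

station 1: 110.5 °F = 43.611 °C.
station 3: 311.7 K = 38.550 °C.
Spread: 43.611 − 38.550 = 5.061 °C = 9.11 °F.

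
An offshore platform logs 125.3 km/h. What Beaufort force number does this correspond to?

Beaufort force 12

125.3 km/h = 34.8 m/s, which is Beaufort 12 (hurricane force, ≥32.7 m/s).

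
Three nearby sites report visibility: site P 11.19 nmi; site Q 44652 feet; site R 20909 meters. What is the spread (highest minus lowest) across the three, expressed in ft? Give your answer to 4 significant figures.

23950 ft

site P: 11.19 nmi = 67991.73 ft.
site R: 20909 m = 68599.08 ft.
Spread: 68599.08 − 44652.00 = 23950 ft.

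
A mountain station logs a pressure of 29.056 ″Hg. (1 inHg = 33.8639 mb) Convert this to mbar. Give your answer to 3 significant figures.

1 inHg = 33.8639 mb, so 29.056 × 33.8639 = 984 mb.

984 mb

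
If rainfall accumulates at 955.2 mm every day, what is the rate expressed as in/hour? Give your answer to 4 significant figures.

955.2 mm/day × 0.0393701 in/mm × 0.0416667 day/hour = 1.567 in/hour.

1.567 in/hour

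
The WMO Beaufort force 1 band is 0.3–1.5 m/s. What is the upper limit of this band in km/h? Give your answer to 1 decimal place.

0.3–1.5 m/s × 3.6 = 1.1–5.4 km/h.

5.4 km/h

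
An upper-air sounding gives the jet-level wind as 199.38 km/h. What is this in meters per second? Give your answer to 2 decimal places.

1 km/h = 0.277778 m/s, so 199.38 × 0.277778 = 55.38 m/s.

55.38 m/s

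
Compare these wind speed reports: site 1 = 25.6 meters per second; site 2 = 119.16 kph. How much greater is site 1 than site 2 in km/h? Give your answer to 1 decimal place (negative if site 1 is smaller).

site 1: 25.6 m/s = 92.160 km/h.
Difference: 92.160 − 119.160 = -27.0 km/h.

-27.0 km/h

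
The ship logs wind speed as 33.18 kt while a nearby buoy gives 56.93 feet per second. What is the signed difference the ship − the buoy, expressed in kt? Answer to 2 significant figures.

the buoy: 56.93 ft/s = 33.7301 kt.
Difference: 33.1800 − 33.7301 = -0.55 kt.

-0.55 kt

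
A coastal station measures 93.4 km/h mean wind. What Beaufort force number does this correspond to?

Beaufort force 10

93.4 km/h = 25.9 m/s, which is Beaufort 10 (storm, 24.5–28.4 m/s).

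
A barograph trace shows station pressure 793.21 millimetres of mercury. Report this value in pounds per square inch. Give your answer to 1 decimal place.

15.3 psi

1 mmHg = 0.0193368 psi, so 793.21 × 0.0193368 = 15.3 psi.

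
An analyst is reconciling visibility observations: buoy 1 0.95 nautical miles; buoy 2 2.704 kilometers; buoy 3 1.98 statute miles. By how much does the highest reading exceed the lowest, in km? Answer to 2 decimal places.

1.43 km

buoy 1: 0.95 nmi = 1.7594 km.
buoy 3: 1.98 SM = 3.1865 km.
Spread: 3.1865 − 1.7594 = 1.43 km.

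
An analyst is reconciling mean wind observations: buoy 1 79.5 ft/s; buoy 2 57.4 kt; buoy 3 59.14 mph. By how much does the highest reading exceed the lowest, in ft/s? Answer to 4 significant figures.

buoy 2: 57.4 kt = 96.8803 ft/s.
buoy 3: 59.14 mph = 86.7387 ft/s.
Spread: 96.8803 − 79.5000 = 17.38 ft/s.

17.38 ft/s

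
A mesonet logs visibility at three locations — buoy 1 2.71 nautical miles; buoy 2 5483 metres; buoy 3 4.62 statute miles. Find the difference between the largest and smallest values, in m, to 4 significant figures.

2416 m

buoy 1: 2.71 nmi = 5018.92 m.
buoy 3: 4.62 SM = 7435.17 m.
Spread: 7435.17 − 5018.92 = 2416 m.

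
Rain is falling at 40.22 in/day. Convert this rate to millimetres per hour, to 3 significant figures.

40.22 in/day × 25.4 mm/in × 0.0416667 day/hour = 42.6 mm/hour.

42.6 mm/hour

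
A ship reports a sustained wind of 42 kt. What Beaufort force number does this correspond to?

42 kt lies in the Beaufort 9 band (strong gale, 41–47 kt).

Beaufort force 9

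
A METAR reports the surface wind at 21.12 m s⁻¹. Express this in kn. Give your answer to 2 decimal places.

1 m/s = 1.94384 kt, so 21.12 × 1.94384 = 41.05 kt.

41.05 kt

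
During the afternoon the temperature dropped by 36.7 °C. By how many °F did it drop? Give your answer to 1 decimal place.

A change of 1 °C equals a change of 1.8 °F: Δ°F = 36.7 × 1.8 = 66.1 °F.

66.1 °F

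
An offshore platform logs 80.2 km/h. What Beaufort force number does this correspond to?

80.2 km/h = 22.3 m/s, which is Beaufort 9 (strong gale, 20.8–24.4 m/s).

Beaufort force 9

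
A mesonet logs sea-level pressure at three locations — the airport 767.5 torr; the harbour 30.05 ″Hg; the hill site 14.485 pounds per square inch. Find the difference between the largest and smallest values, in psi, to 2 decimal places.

the airport: 767.5 mmHg = 14.8410 psi.
the harbour: 30.05 inHg = 14.7592 psi.
Spread: 14.8410 − 14.4850 = 0.36 psi.

0.36 psi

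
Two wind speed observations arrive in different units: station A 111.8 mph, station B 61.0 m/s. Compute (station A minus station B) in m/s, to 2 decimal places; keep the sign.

-11.02 m/s

station A: 111.8 mph = 49.9791 m/s.
Difference: 49.9791 − 61.0000 = -11.02 m/s.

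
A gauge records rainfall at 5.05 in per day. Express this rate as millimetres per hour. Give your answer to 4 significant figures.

5.345 mm/hour

5.05 in/day × 25.4 mm/in × 0.0416667 day/hour = 5.345 mm/hour.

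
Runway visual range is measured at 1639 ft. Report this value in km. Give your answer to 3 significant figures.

0.500 km

1 ft = 0.0003048 km, so 1639 × 0.0003048 = 0.500 km.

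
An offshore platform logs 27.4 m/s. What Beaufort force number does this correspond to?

27.4 m/s lies in the Beaufort 10 band (storm, 24.5–28.4 m/s).

Beaufort force 10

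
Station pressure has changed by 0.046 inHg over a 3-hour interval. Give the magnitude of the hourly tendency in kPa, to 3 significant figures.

0.046 inHg / 3 h × 3.38639 kPa/inHg = 0.0519 kPa/h.

0.0519 kPa per hour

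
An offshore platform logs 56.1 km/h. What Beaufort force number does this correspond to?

Beaufort force 7

56.1 km/h = 15.6 m/s, which is Beaufort 7 (near gale, 13.9–17.1 m/s).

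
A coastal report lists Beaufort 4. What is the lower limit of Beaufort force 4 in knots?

11 kt

Beaufort 4 (moderate breeze) spans 11–16 knots.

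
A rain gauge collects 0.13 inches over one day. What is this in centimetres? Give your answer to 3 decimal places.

0.330 cm

1 in = 2.54 cm, so 0.13 × 2.54 = 0.330 cm.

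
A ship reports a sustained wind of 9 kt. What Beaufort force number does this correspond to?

9 kt lies in the Beaufort 3 band (gentle breeze, 7–10 kt).

Beaufort force 3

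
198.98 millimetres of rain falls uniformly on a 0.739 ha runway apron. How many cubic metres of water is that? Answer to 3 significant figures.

Area: 0.739 ha = 7390 m².
1 mm over 1 m² is 1 L, so volume = 198.98 × 7390 = 1470462.2 L = 1470 m³.

1470 cubic metres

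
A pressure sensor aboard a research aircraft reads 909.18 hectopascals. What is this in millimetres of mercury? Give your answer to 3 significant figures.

682 mmHg

1 hPa = 0.750062 mmHg, so 909.18 × 0.750062 = 682 mmHg.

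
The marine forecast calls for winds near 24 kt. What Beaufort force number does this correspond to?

24 kt lies in the Beaufort 6 band (strong breeze, 22–27 kt).

Beaufort force 6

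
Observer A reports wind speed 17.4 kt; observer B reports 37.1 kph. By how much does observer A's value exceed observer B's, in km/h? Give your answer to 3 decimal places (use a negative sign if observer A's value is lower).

-4.875 km/h

observer A: 17.4 kt = 32.22480 km/h.
Difference: 32.22480 − 37.10000 = -4.875 km/h.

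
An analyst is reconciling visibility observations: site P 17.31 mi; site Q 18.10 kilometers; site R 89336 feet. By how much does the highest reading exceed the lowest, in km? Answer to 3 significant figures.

9.76 km

site P: 17.31 SM = 27.8577 km.
site R: 89336 ft = 27.2296 km.
Spread: 27.8577 − 18.1000 = 9.76 km.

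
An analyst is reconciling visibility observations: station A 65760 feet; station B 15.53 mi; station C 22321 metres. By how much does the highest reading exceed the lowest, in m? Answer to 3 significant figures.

station A: 65760 ft = 20043.65 m.
station B: 15.53 SM = 24993.11 m.
Spread: 24993.11 − 20043.65 = 4950 m.

4950 m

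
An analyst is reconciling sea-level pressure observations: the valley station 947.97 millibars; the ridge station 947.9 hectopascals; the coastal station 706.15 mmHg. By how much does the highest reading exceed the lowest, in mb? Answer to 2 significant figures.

the ridge station: 947.9 hPa = 947.900 mb.
the coastal station: 706.15 mmHg = 941.456 mb.
Spread: 947.970 − 941.456 = 6.5 mb.

6.5 mb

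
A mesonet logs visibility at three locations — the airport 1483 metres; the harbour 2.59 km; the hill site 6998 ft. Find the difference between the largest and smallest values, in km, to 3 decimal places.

the airport: 1483 m = 1.48300 km.
the hill site: 6998 ft = 2.13299 km.
Spread: 2.59000 − 1.48300 = 1.107 km.

1.107 km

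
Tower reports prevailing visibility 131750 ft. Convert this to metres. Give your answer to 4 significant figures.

40160 m

1 ft = 0.3048 m, so 131750 × 0.3048 = 40160 m.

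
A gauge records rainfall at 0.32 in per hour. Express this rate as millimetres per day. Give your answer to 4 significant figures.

0.32 in/hour × 25.4 mm/in × 24 hour/day = 195.1 mm/day.

195.1 mm/day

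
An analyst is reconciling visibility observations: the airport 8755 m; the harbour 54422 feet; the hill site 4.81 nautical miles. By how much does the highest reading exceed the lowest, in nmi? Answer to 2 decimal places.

the airport: 8755 m = 4.7273 nmi.
the harbour: 54422 ft = 8.9567 nmi.
Spread: 8.9567 − 4.7273 = 4.23 nmi.

4.23 nmi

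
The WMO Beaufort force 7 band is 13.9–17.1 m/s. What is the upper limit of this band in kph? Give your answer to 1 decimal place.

13.9–17.1 m/s × 3.6 = 50.0–61.6 km/h.

61.6 km/h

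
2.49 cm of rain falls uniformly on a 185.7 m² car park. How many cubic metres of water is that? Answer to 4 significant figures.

Depth: 2.49 cm × 10 = 24.9 mm.
1 mm over 1 m² is 1 L, so volume = 24.9 × 185.7 = 4623.93 L = 4.624 m³.

4.624 cubic metres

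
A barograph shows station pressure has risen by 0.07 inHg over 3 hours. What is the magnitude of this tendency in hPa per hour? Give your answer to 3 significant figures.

0.790 hPa per hour

0.07 inHg / 3 h × 33.8639 hPa/inHg = 0.790 hPa/h.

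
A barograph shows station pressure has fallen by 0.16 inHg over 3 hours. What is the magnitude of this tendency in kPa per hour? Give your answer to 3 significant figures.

0.181 kPa per hour

0.16 inHg / 3 h × 3.38639 kPa/inHg = 0.181 kPa/h.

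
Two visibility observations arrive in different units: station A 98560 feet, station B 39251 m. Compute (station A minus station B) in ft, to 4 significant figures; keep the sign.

station B: 39251 m = 128776.25 ft.
Difference: 98560.00 − 128776.25 = -30220 ft.

-30220 ft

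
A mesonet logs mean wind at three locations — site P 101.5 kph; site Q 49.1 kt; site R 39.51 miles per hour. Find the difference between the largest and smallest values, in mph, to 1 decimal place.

site P: 101.5 km/h = 63.069 mph.
site Q: 49.1 kt = 56.503 mph.
Spread: 63.069 − 39.510 = 23.6 mph.

23.6 mph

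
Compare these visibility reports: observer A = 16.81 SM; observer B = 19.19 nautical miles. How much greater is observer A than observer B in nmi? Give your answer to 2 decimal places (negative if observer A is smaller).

observer A: 16.81 SM = 14.6075 nmi.
Difference: 14.6075 − 19.1900 = -4.58 nmi.

-4.58 nmi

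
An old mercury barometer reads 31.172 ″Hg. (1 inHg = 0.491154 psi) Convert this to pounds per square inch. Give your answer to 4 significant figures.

15.31 psi

1 inHg = 0.491154 psi, so 31.172 × 0.491154 = 15.31 psi.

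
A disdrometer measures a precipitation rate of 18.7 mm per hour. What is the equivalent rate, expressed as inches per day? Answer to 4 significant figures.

18.7 mm/hour × 0.0393701 in/mm × 24 hour/day = 17.67 in/day.

17.67 in/day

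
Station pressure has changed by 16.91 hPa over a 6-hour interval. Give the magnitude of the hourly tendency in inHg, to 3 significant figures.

0.0832 inHg per hour

16.91 hPa / 6 h × 0.02953 inHg/hPa = 0.0832 inHg/h.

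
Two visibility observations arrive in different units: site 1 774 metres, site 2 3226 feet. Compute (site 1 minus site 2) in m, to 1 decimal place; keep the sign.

-209.3 m

site 2: 3226 ft = 983.285 m.
Difference: 774.000 − 983.285 = -209.3 m.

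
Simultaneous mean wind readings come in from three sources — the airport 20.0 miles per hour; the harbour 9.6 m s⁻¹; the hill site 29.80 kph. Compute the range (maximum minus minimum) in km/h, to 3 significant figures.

the airport: 20.0 mph = 32.1869 km/h.
the harbour: 9.6 m/s = 34.5600 km/h.
Spread: 34.5600 − 29.8000 = 4.76 km/h.

4.76 km/h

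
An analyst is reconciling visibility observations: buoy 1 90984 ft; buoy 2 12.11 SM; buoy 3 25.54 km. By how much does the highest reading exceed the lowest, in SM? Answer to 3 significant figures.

buoy 1: 90984 ft = 17.2318 SM.
buoy 3: 25.54 km = 15.8698 SM.
Spread: 17.2318 − 12.1100 = 5.12 SM.

5.12 SM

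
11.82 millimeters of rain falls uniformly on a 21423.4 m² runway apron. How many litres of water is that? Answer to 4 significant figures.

1 mm over 1 m² is 1 L, so volume = 11.82 × 21423.4 = 253224.59 L ≈ 253200 L.

253200 litres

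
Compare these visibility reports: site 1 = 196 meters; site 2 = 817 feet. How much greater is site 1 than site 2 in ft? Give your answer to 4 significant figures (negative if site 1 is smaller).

site 1: 196 m = 643.045 ft.
Difference: 643.045 − 817.000 = -174.0 ft.

-174.0 ft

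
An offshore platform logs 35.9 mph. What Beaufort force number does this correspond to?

Beaufort force 7

35.9 mph = 16.0 m/s, which is Beaufort 7 (near gale, 13.9–17.1 m/s).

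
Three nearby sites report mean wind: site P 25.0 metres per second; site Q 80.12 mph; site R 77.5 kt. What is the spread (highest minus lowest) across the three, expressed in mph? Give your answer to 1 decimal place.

33.3 mph

site P: 25.0 m/s = 55.923 mph.
site R: 77.5 kt = 89.185 mph.
Spread: 89.185 − 55.923 = 33.3 mph.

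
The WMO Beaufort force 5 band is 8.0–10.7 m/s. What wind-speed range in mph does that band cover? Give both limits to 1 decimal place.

17.9 to 23.9 mph

8.0–10.7 m/s × 2.237 = 17.9–23.9 mph.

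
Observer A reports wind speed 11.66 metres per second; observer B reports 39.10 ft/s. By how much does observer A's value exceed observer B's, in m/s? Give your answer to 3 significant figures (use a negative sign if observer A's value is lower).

observer B: 39.10 ft/s = 11.91768 m/s.
Difference: 11.66000 − 11.91768 = -0.258 m/s.

-0.258 m/s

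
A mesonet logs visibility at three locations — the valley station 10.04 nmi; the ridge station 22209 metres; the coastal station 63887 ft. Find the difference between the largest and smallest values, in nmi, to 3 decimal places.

1.952 nmi

the ridge station: 22209 m = 11.99190 nmi.
the coastal station: 63887 ft = 10.51445 nmi.
Spread: 11.99190 − 10.04000 = 1.952 nmi.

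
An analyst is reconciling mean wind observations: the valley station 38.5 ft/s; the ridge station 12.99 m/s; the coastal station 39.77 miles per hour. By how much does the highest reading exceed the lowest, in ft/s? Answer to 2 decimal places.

the ridge station: 12.99 m/s = 42.6181 ft/s.
the coastal station: 39.77 mph = 58.3293 ft/s.
Spread: 58.3293 − 38.5000 = 19.83 ft/s.

19.83 ft/s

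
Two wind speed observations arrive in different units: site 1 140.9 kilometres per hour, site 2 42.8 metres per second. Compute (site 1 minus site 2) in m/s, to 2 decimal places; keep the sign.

-3.66 m/s

site 1: 140.9 km/h = 39.1389 m/s.
Difference: 39.1389 − 42.8000 = -3.66 m/s.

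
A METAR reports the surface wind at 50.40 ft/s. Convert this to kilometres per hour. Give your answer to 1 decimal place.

55.3 km/h

1 ft/s = 1.09728 km/h, so 50.40 × 1.09728 = 55.3 km/h.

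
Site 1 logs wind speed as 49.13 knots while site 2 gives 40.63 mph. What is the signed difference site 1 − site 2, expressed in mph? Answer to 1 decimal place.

site 1: 49.13 kt = 56.538 mph.
Difference: 56.538 − 40.630 = 15.9 mph.

15.9 mph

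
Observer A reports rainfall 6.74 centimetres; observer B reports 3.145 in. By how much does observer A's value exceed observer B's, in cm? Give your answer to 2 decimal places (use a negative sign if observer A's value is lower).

observer B: 3.145 in = 7.9883 cm.
Difference: 6.7400 − 7.9883 = -1.25 cm.

-1.25 cm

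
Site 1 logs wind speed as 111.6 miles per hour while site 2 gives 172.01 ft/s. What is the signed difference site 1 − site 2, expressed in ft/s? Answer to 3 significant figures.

-8.33 ft/s

site 1: 111.6 mph = 163.6800 ft/s.
Difference: 163.6800 − 172.0100 = -8.33 ft/s.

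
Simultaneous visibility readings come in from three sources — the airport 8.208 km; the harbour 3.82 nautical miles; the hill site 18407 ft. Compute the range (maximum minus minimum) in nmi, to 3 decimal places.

1.403 nmi

the airport: 8.208 km = 4.43197 nmi.
the hill site: 18407 ft = 3.02940 nmi.
Spread: 4.43197 − 3.02940 = 1.403 nmi.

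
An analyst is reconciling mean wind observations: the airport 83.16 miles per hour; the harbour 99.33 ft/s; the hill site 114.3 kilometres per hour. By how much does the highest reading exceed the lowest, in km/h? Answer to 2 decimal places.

24.84 km/h

the airport: 83.16 mph = 133.8330 km/h.
the harbour: 99.33 ft/s = 108.9928 km/h.
Spread: 133.8330 − 108.9928 = 24.84 km/h.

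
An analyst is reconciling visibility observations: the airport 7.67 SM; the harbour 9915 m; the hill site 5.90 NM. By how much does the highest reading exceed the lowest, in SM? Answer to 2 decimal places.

the harbour: 9915 m = 6.1609 SM.
the hill site: 5.90 nmi = 6.7896 SM.
Spread: 7.6700 − 6.1609 = 1.51 SM.

1.51 SM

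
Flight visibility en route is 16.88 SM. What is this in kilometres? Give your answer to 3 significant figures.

27.2 km

1 SM = 1.60934 km, so 16.88 × 1.60934 = 27.2 km.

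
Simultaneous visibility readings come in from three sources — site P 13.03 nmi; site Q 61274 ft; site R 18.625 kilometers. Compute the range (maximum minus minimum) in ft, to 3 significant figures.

site P: 13.03 nmi = 79171.78 ft.
site R: 18.625 km = 61105.64 ft.
Spread: 79171.78 − 61105.64 = 18100 ft.

18100 ft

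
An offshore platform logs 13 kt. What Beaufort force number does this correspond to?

Beaufort force 4

13 kt lies in the Beaufort 4 band (moderate breeze, 11–16 kt).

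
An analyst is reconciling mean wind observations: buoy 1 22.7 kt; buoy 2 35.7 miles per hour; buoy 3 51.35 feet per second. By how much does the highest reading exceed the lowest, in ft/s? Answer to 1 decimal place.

14.0 ft/s

buoy 1: 22.7 kt = 38.313 ft/s.
buoy 2: 35.7 mph = 52.360 ft/s.
Spread: 52.360 − 38.313 = 14.0 ft/s.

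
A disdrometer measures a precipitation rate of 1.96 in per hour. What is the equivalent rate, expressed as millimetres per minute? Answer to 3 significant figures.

1.96 in/hour × 25.4 mm/in × 0.0166667 hour/minute = 0.830 mm/minute.

0.830 mm/minute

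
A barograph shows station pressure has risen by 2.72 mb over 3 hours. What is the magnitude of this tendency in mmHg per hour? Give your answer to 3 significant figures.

2.72 mb / 3 h × 0.750062 mmHg/mb = 0.680 mmHg/h.

0.680 mmHg per hour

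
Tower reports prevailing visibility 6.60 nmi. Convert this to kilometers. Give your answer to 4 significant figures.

12.22 km

1 nmi = 1.852 km, so 6.60 × 1.852 = 12.22 km.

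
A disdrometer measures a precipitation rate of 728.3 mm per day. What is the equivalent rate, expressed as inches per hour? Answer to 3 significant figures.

728.3 mm/day × 0.0393701 in/mm × 0.0416667 day/hour = 1.19 in/hour.

1.19 in/hour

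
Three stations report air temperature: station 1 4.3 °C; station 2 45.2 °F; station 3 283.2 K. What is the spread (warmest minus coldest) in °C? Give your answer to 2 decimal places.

5.75 °C

station 2: 45.2 °F = 7.333 °C.
station 3: 283.2 K = 10.050 °C.
Spread: 10.050 − 4.300 = 5.750 °C.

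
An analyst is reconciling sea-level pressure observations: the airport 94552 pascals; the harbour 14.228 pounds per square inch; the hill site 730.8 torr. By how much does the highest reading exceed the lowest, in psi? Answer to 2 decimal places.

the airport: 94552 Pa = 13.7136 psi.
the hill site: 730.8 mmHg = 14.1313 psi.
Spread: 14.2280 − 13.7136 = 0.51 psi.

0.51 psi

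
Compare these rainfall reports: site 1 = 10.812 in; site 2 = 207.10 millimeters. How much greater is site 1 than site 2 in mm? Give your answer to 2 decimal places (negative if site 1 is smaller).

67.52 mm

site 1: 10.812 in = 274.6248 mm.
Difference: 274.6248 − 207.1000 = 67.52 mm.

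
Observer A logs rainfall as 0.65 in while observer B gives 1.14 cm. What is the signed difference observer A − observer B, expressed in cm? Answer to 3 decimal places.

0.511 cm

observer A: 0.65 in = 1.65100 cm.
Difference: 1.65100 − 1.14000 = 0.511 cm.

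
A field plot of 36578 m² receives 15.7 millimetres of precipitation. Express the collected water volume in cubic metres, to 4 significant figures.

574.3 cubic metres

1 mm over 1 m² is 1 L, so volume = 15.7 × 36578 = 574274.6 L = 574.3 m³.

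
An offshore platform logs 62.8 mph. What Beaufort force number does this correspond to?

62.8 mph = 28.1 m/s, which is Beaufort 10 (storm, 24.5–28.4 m/s).

Beaufort force 10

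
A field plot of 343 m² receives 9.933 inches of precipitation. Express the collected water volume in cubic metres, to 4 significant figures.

Depth: 9.933 in × 25.4 = 252.2982 mm.
1 mm over 1 m² is 1 L, so volume = 252.2982 × 343 = 86538.283 L = 86.54 m³.

86.54 cubic metres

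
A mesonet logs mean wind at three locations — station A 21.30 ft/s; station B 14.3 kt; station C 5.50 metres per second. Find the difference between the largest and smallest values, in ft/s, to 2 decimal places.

6.09 ft/s

station B: 14.3 kt = 24.1357 ft/s.
station C: 5.50 m/s = 18.0446 ft/s.
Spread: 24.1357 − 18.0446 = 6.09 ft/s.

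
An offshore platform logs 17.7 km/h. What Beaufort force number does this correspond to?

17.7 km/h = 4.9 m/s, which is Beaufort 3 (gentle breeze, 3.4–5.4 m/s).

Beaufort force 3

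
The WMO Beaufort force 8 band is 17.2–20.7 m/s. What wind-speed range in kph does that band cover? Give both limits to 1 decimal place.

17.2–20.7 m/s × 3.6 = 61.9–74.5 km/h.

61.9 to 74.5 km/h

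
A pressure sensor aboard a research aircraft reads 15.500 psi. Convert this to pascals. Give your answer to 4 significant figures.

1 psi = 6894.76 Pa, so 15.500 × 6894.76 = 106900 Pa.

106900 Pa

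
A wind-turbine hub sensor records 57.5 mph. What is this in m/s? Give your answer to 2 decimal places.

25.70 m/s

1 mph = 0.44704 m/s, so 57.5 × 0.44704 = 25.70 m/s.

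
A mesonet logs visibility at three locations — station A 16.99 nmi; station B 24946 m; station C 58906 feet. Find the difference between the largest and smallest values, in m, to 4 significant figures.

station A: 16.99 nmi = 31465.48 m.
station C: 58906 ft = 17954.55 m.
Spread: 31465.48 − 17954.55 = 13510 m.

13510 m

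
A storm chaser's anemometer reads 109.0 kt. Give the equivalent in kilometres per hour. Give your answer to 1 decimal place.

201.9 km/h

1 kt = 1.852 km/h, so 109.0 × 1.852 = 201.9 km/h.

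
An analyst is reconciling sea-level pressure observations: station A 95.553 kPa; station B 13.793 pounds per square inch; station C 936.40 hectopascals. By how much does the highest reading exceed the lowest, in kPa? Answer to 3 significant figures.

station B: 13.793 psi = 95.0994 kPa.
station C: 936.40 hPa = 93.6400 kPa.
Spread: 95.5530 − 93.6400 = 1.91 kPa.

1.91 kPa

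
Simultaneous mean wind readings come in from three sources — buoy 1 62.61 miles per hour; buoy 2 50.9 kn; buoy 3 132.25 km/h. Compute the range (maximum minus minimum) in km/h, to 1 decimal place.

38.0 km/h

buoy 1: 62.61 mph = 100.761 km/h.
buoy 2: 50.9 kt = 94.267 km/h.
Spread: 132.250 − 94.267 = 38.0 km/h.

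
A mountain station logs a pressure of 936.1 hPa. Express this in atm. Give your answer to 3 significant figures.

0.924 atm

1 hPa = 0.000986923 atm, so 936.1 × 0.000986923 = 0.924 atm.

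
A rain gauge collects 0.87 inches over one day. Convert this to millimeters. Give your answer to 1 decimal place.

1 in = 25.4 mm, so 0.87 × 25.4 = 22.1 mm.

22.1 mm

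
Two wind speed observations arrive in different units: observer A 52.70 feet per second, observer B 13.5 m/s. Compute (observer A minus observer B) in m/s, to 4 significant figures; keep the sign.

observer A: 52.70 ft/s = 16.06296 m/s.
Difference: 16.06296 − 13.50000 = 2.563 m/s.

2.563 m/s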